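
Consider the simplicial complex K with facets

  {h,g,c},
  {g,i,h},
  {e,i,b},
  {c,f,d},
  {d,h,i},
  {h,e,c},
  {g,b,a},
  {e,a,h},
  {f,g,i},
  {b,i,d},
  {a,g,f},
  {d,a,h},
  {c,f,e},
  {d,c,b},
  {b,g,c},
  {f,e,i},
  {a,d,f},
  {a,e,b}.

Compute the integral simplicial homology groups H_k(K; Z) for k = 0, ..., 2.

H_0 ≅ Z,  H_1 ≅ Z^2,  H_2 ≅ Z.

We work with the vertex ordering a < b < c < d < e < f < g < h < i. The simplices of K, each written with vertices in increasing order, are:

  0-simplices (9): a, b, c, d, e, f, g, h, i
  1-simplices (27): ab, ad, ae, af, ag, ah, bc, bd, be, bg, bi, cd, ce, cf, cg, ch, df, dh, di, ef, eh, ei, fg, fi, gh, gi, hi
  2-simplices (18): abe, abg, adf, adh, aeh, afg, bcd, bcg, bdi, bei, cdf, cef, ceh, cgh, dhi, efi, fgi, ghi

so the chain groups are C_0 ≅ Z^9, C_1 ≅ Z^27, C_2 ≅ Z^18.

∂_1: C_1 → C_0 is given by ∂[p,q] = [q] − [p]. For instance
  ∂fg = g − f.
The resulting 9×27 matrix has rank 8, and its Smith normal form has invariant factors (1,1,1,1,1,1,1,1).

∂_2: C_2 → C_1 acts by ∂[p,q,r] = [q,r] − [p,r] + [p,q]. For instance
  ∂bcd = cd − bd + bc,
  ∂bei = ei − bi + be.
As a 27×18 matrix over Z this has rank 17, with invariant factors (1,1,1,1,1,1,1,1,1,1,1,1,1,1,1,1,1).

Reading off H_k = ker ∂_k / im ∂_{k+1}:

  H_0: rank C_0 − rank ∂_1 = 9 − 8 = 1, and the invariant factors of ∂_1 are all 1, so H_0 ≅ Z.
  H_1: rank ker ∂_1 − rank ∂_2 = (27 − 8) − 17 = 2, and the invariant factors of ∂_2 are all 1, so H_1 ≅ Z^2.
  H_2: rank ker ∂_2 − rank ∂_3 = (18 − 17) − 0 = 1, and there is no ∂_3, so H_2 ≅ Z.

(K is a triangulation of the torus T^2.)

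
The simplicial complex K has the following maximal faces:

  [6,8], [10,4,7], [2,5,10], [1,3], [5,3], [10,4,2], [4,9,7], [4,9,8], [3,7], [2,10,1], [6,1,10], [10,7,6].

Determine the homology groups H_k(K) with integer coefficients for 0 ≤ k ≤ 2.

H_0 ≅ Z,  H_1 ≅ Z^3,  H_2 = 0.

We work with the vertex ordering 1 < 2 < 3 < 4 < 5 < 6 < 7 < 8 < 9 < 10. The simplices of K, each written with vertices in increasing order, are:

  0-simplices (10): [1], [2], [3], [4], [5], [6], [7], [8], [9], [10]
  1-simplices (20): [1,2], [1,3], [1,6], [1,10], [2,4], [2,5], [2,10], [3,5], [3,7], [4,7], [4,8], [4,9], [4,10], [5,10], [6,7], [6,8], [6,10], [7,9], [7,10], [8,9]
  2-simplices (8): [1,2,10], [1,6,10], [2,4,10], [2,5,10], [4,7,9], [4,7,10], [4,8,9], [6,7,10]

Hence C_0 ≅ Z^10, C_1 ≅ Z^20, C_2 ≅ Z^8.

The boundary map ∂_1: C_1 → C_0 is given by ∂[p,q] = [q] − [p]. For instance
  ∂[2,4] = [4] − [2].
The 10×20 boundary matrix has rank 9 and Smith normal form diag(1,1,1,1,1,1,1,1,1).

∂_2: C_2 → C_1 sends each 2-simplex [p,q,r] to [q,r] − [p,r] + [p,q]. For instance
  ∂[4,8,9] = [8,9] − [4,9] + [4,8],
  ∂[4,7,10] = [7,10] − [4,10] + [4,7].
The 20×8 boundary matrix has rank 8 and Smith normal form diag(1,1,1,1,1,1,1,1).

Reading off H_k = ker ∂_k / im ∂_{k+1}:

  H_0: rank C_0 − rank ∂_1 = 10 − 9 = 1, and the invariant factors of ∂_1 are all 1, so H_0 ≅ Z.
  H_1: rank ker ∂_1 − rank ∂_2 = (20 − 9) − 8 = 3, and the invariant factors of ∂_2 are all 1, so H_1 ≅ Z^3.
  H_2: rank ker ∂_2 − rank ∂_3 = (8 − 8) − 0 = 0, and there is no ∂_3, so H_2 ≅ 0.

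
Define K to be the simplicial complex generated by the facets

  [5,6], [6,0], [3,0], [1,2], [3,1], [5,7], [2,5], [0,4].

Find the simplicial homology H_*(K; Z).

K has 8 vertices, 8 edges.
rank ∂_0 = 0, rank ∂_1 = 7 ⇒ b_0 = 8 − 0 − 7 = 1; all invariant factors of ∂_1 are 1 so no torsion. So H_0 ≅ Z.
rank ∂_1 = 7, rank ∂_2 = 0 ⇒ b_1 = 8 − 7 − 0 = 1. So H_1 ≅ Z.

H_0 = Z,  H_1 = Z.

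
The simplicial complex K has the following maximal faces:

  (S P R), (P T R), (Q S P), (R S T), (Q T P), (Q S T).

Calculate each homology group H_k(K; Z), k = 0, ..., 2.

Take the total order P < Q < R < S < T on the vertex set. Then K (dimension 2) consists of the simplices:

  0-simplices (5): P, Q, R, S, T
  1-simplices (9): PQ, PR, PS, PT, QS, QT, RS, RT, ST
  2-simplices (6): PQS, PQT, PRS, PRT, QST, RST

so the chain groups are C_0 ≅ Z^5, C_1 ≅ Z^9, C_2 ≅ Z^6.

Boundary ∂_1: C_1 → C_0 maps an edge to its endpoints' difference, ∂[p,q] = q − p.
This gives a 5×9 integer matrix of rank 4; reducing to Smith normal form yields diagonal entries (1,1,1,1).

∂_2: C_2 → C_1 sends each 2-simplex [p,q,r] to [q,r] − [p,r] + [p,q]. For instance
  ∂PRT = RT − PT + PR,
  ∂PRS = RS − PS + PR.
As a 9×6 matrix over Z this has rank 5, with invariant factors (1,1,1,1,1).

Now H_k = ker ∂_k / im ∂_{k+1}, so:

  H_0: rank C_0 − rank ∂_1 = 5 − 4 = 1, and the invariant factors of ∂_1 are all 1, so H_0 = Z.
  H_1: rank ker ∂_1 − rank ∂_2 = (9 − 4) − 5 = 0, and the invariant factors of ∂_2 are all 1, so H_1 = 0.
  H_2: rank ker ∂_2 − rank ∂_3 = (6 − 5) − 0 = 1, and there is no ∂_3, so H_2 = Z.

H_0 = Z,  H_1 = 0,  H_2 = Z.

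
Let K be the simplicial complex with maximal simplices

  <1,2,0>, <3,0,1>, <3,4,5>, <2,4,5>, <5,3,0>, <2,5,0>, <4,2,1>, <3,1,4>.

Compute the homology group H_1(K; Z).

H_1 = 0.

We work with the vertex ordering 0 < 1 < 2 < 3 < 4 < 5. The simplices of K, each written with vertices in increasing order, are:

  0-simplices (6): [0], [1], [2], [3], [4], [5]
  1-simplices (12): [0,1], [0,2], [0,3], [0,5], [1,2], [1,3], [1,4], [2,4], [2,5], [3,4], [3,5], [4,5]
  2-simplices (8): [0,1,2], [0,1,3], [0,2,5], [0,3,5], [1,2,4], [1,3,4], [2,4,5], [3,4,5]

so the chain groups are C_0 ≅ Z^6, C_1 ≅ Z^12, C_2 ≅ Z^8.

Boundary ∂_1: C_1 → C_0 is given by ∂[p,q] = [q] − [p].
This gives a 6×12 integer matrix of rank 5; reducing to Smith normal form yields diagonal entries (1,1,1,1,1).

Boundary ∂_2: C_2 → C_1 sends each 2-simplex [p,q,r] to [q,r] − [p,r] + [p,q]. For instance
  ∂[0,1,2] = [1,2] − [0,2] + [0,1],
  ∂[0,3,5] = [3,5] − [0,5] + [0,3].
The resulting 12×8 matrix has rank 7, and its Smith normal form has invariant factors (1,1,1,1,1,1,1).

Reading off H_k = ker ∂_k / im ∂_{k+1}:

  H_1: rank ker ∂_1 − rank ∂_2 = (12 − 5) − 7 = 0, and the invariant factors of ∂_2 are all 1, so H_1 ≅ 0.

(K is a triangulation of the 2-sphere S^2.)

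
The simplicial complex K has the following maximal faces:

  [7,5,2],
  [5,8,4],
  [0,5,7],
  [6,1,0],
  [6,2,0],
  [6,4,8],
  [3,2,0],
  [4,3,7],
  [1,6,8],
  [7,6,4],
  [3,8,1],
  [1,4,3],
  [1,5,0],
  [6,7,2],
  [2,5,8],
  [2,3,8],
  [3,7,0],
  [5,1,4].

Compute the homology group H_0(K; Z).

K has 9 vertices, 27 edges, 18 triangles.
rank ∂_0 = 0, rank ∂_1 = 8 ⇒ b_0 = 9 − 0 − 8 = 1; all invariant factors of ∂_1 are 1 so no torsion. So H_0 ≅ Z.

H_0 ≅ Z.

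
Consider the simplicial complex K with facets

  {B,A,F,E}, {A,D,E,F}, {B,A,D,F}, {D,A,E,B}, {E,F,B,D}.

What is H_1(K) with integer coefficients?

We work with the vertex ordering A < B < D < E < F. The simplices of K, each written with vertices in increasing order, are:

  0-simplices (5): A, B, D, E, F
  1-simplices (10): AB, AD, AE, AF, BD, BE, BF, DE, DF, EF
  2-simplices (10): ABD, ABE, ABF, ADE, ADF, AEF, BDE, BDF, BEF, DEF
  3-simplices (5): ABDE, ABDF, ABEF, ADEF, BDEF

so the chain groups are C_0 ≅ Z^5, C_1 ≅ Z^10, C_2 ≅ Z^10, C_3 ≅ Z^5.

The boundary map ∂_1: C_1 → C_0 sends each edge [p,q] (with p < q) to q − p. For instance
  ∂AD = D − A.
As a 5×10 matrix over Z this has rank 4, with invariant factors (1,1,1,1).

∂_2: C_2 → C_1 acts by ∂[p,q,r] = [q,r] − [p,r] + [p,q]. For instance
  ∂ABE = BE − AE + AB,
  ∂AEF = EF − AF + AE.
This gives a 10×10 integer matrix of rank 6; reducing to Smith normal form yields diagonal entries (1,1,1,1,1,1).

The boundary map ∂_3: C_3 → C_2 sends each 3-simplex σ to the alternating sum Σ_i (−1)^i (σ with its i-th vertex removed). For instance
  ∂ABDF = BDF − ADF + ABF − ABD,
  ∂ADEF = DEF − AEF + ADF − ADE.
The 10×5 boundary matrix has rank 4 and Smith normal form diag(1,1,1,1).

From H_k ≅ ker(∂_k) / im(∂_{k+1}) we obtain:

  H_1: rank ker ∂_1 − rank ∂_2 = (10 − 4) − 6 = 0, and the invariant factors of ∂_2 are all 1, so H_1 = 0.

H_1 = 0.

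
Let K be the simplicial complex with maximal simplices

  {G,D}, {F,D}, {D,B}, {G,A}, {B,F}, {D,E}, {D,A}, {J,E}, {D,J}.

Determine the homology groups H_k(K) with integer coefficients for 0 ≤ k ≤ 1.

Take the total order A < B < D < E < F < G < J on the vertex set. Then K (dimension 1) consists of the simplices:

  0-simplices (7): A, B, D, E, F, G, J
  1-simplices (9): AD, AG, BD, BF, DE, DF, DG, DJ, EJ

giving chain groups C_0 ≅ Z^7, C_1 ≅ Z^9.

The boundary map ∂_1: C_1 → C_0 maps an edge to its endpoints' difference, ∂[p,q] = q − p.
This gives a 7×9 integer matrix of rank 6; reducing to Smith normal form yields diagonal entries (1,1,1,1,1,1).

From H_k ≅ ker(∂_k) / im(∂_{k+1}) we obtain:

  H_0: rank C_0 − rank ∂_1 = 7 − 6 = 1, and the invariant factors of ∂_1 are all 1, so H_0 ≅ Z.
  H_1: rank ker ∂_1 − rank ∂_2 = (9 − 6) − 0 = 3, and there is no ∂_2, so H_1 ≅ Z^3.

H_0 = Z,  H_1 = Z^3.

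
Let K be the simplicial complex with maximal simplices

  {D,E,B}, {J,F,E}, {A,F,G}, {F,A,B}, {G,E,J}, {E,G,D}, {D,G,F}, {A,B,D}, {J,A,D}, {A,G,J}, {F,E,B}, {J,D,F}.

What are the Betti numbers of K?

b_0 = 1, b_1 = 0, b_2 = 0.

Fix the vertex order A < B < D < E < F < G < J and write every simplex with vertices in increasing order. Then dim K = 2 and the simplices of K are:

  0-simplices (7): A, B, D, E, F, G, J
  1-simplices (18): AB, AD, AF, AG, AJ, BD, BE, BF, DE, DF, DG, DJ, EF, EG, EJ, FG, FJ, GJ
  2-simplices (12): ABD, ABF, ADJ, AFG, AGJ, BDE, BEF, DEG, DFG, DFJ, EFJ, EGJ

Hence C_0 ≅ Z^7, C_1 ≅ Z^18, C_2 ≅ Z^12.

Boundary ∂_1: C_1 → C_0 sends each edge [p,q] (with p < q) to q − p.
The 7×18 boundary matrix has rank 6 and Smith normal form diag(1,1,1,1,1,1).

The boundary map ∂_2: C_2 → C_1 maps a triangle to the signed sum of its edges. For instance
  ∂AFG = FG − AG + AF,
  ∂ABD = BD − AD + AB.
As a 18×12 matrix over Z this has rank 12, with invariant factors (1,1,1,1,1,1,1,1,1,1,1,2).

Reading off H_k = ker ∂_k / im ∂_{k+1}:

  H_0: rank C_0 − rank ∂_1 = 7 − 6 = 1, and the invariant factors of ∂_1 are all 1, so H_0 ≅ Z.
  H_1: rank ker ∂_1 − rank ∂_2 = (18 − 6) − 12 = 0, and ∂_2 has invariant factor 2 > 1, so H_1 ≅ Z/2Z.
  H_2: rank ker ∂_2 − rank ∂_3 = (12 − 12) − 0 = 0, and there is no ∂_3, so H_2 ≅ 0.

Hence the Betti numbers are b_0 = 1, b_1 = 0, b_2 = 0.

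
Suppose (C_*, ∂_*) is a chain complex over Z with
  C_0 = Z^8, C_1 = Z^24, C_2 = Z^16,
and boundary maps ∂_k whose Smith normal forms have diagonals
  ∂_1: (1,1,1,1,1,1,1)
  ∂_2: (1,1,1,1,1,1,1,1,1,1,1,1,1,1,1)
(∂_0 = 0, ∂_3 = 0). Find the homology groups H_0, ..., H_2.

H_0: b_0 = 8 − 0 − 7 = 1; torsion from ∂_1 factors > 1: none. So H_0 = Z.
H_1: b_1 = 24 − 7 − 15 = 2; torsion from ∂_2 factors > 1: none. So H_1 = Z^2.
H_2: b_2 = 16 − 15 − 0 = 1; torsion from ∂_3 factors > 1: none. So H_2 = Z.

H_0 = Z,  H_1 = Z^2,  H_2 = Z.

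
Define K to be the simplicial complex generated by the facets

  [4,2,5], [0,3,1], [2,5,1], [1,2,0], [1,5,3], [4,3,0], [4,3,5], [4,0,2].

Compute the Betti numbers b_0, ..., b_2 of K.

Order the vertices as 0 < 1 < 2 < 3 < 4 < 5. Listing each simplex with vertices in this order, K has dimension 2 with simplices:

  0-simplices (6): [0], [1], [2], [3], [4], [5]
  1-simplices (12): [0,1], [0,2], [0,3], [0,4], [1,2], [1,3], [1,5], [2,4], [2,5], [3,4], [3,5], [4,5]
  2-simplices (8): [0,1,2], [0,1,3], [0,2,4], [0,3,4], [1,2,5], [1,3,5], [2,4,5], [3,4,5]

Hence C_0 ≅ Z^6, C_1 ≅ Z^12, C_2 ≅ Z^8.

Boundary ∂_1: C_1 → C_0 maps an edge to its endpoints' difference, ∂[p,q] = q − p. For instance
  ∂[2,5] = [5] − [2].
The resulting 6×12 matrix has rank 5, and its Smith normal form has invariant factors (1,1,1,1,1).

Boundary ∂_2: C_2 → C_1 sends each 2-simplex [p,q,r] to [q,r] − [p,r] + [p,q]. For instance
  ∂[0,1,3] = [1,3] − [0,3] + [0,1],
  ∂[0,2,4] = [2,4] − [0,4] + [0,2].
As a 12×8 matrix over Z this has rank 7, with invariant factors (1,1,1,1,1,1,1).

Computing H_k = (kernel of ∂_k) / (image of ∂_{k+1}):

  H_0: rank C_0 − rank ∂_1 = 6 − 5 = 1, and the invariant factors of ∂_1 are all 1, so H_0 = Z.
  H_1: rank ker ∂_1 − rank ∂_2 = (12 − 5) − 7 = 0, and the invariant factors of ∂_2 are all 1, so H_1 = 0.
  H_2: rank ker ∂_2 − rank ∂_3 = (8 − 7) − 0 = 1, and there is no ∂_3, so H_2 = Z.

As a check, the Euler characteristic is 6 − 12 + 8 = 2, which agrees with 1 − 0 + 1 = 2.
(K is a triangulation of the 2-sphere S^2.)

Hence the Betti numbers are b_0 = 1, b_1 = 0, b_2 = 1.

b_0 = 1, b_1 = 0, b_2 = 1.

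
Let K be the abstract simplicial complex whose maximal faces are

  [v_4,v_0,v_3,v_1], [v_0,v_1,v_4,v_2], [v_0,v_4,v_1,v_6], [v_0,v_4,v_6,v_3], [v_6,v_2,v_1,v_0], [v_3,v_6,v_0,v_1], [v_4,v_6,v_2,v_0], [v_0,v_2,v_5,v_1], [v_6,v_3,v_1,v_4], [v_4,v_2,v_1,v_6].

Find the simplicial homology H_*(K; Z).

Order the vertices as v_0 < v_1 < v_2 < v_3 < v_4 < v_5 < v_6. Listing each simplex with vertices in this order, K has dimension 3 with simplices:

  0-simplices (7): [v_0], [v_1], [v_2], [v_3], [v_4], [v_5], [v_6]
  1-simplices (17): (17 of them)
  2-simplices (19): (19 of them)
  3-simplices (10): (10 of them)

so the chain groups are C_0 ≅ Z^7, C_1 ≅ Z^17, C_2 ≅ Z^19, C_3 ≅ Z^10.

∂_1: C_1 → C_0 maps an edge to its endpoints' difference, ∂[p,q] = q − p. For instance
  ∂[v_3,v_6] = [v_6] − [v_3].
The resulting 7×17 matrix has rank 6, and its Smith normal form has invariant factors (1,1,1,1,1,1).

∂_2: C_2 → C_1 maps a triangle to the signed sum of its edges. For instance
  ∂[v_1,v_2,v_5] = [v_2,v_5] − [v_1,v_5] + [v_1,v_2],
  ∂[v_0,v_2,v_4] = [v_2,v_4] − [v_0,v_4] + [v_0,v_2].
The 17×19 boundary matrix has rank 11 and Smith normal form diag(1,1,1,1,1,1,1,1,1,1,1).

Boundary ∂_3: C_3 → C_2 sends each 3-simplex σ to the alternating sum Σ_i (−1)^i (σ with its i-th vertex removed). For instance
  ∂[v_1,v_2,v_4,v_6] = [v_2,v_4,v_6] − [v_1,v_4,v_6] + [v_1,v_2,v_6] − [v_1,v_2,v_4],
  ∂[v_0,v_1,v_4,v_6] = [v_1,v_4,v_6] − [v_0,v_4,v_6] + [v_0,v_1,v_6] − [v_0,v_1,v_4].
As a 19×10 matrix over Z this has rank 8, with invariant factors (1,1,1,1,1,1,1,1).

From H_k ≅ ker(∂_k) / im(∂_{k+1}) we obtain:

  H_0: rank C_0 − rank ∂_1 = 7 − 6 = 1, and the invariant factors of ∂_1 are all 1, so H_0 ≅ Z.
  H_1: rank ker ∂_1 − rank ∂_2 = (17 − 6) − 11 = 0, and the invariant factors of ∂_2 are all 1, so H_1 ≅ 0.
  H_2: rank ker ∂_2 − rank ∂_3 = (19 − 11) − 8 = 0, and the invariant factors of ∂_3 are all 1, so H_2 ≅ 0.
  H_3: rank ker ∂_3 − rank ∂_4 = (10 − 8) − 0 = 2, and there is no ∂_4, so H_3 ≅ Z^2.

H_0 ≅ Z,  H_1 = 0,  H_2 = 0,  H_3 ≅ Z^2.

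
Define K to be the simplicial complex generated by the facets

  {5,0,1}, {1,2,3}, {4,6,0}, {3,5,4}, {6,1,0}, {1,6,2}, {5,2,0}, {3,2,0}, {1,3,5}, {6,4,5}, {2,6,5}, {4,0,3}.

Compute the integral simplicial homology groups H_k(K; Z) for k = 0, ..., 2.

We work with the vertex ordering 0 < 1 < 2 < 3 < 4 < 5 < 6. The simplices of K, each written with vertices in increasing order, are:

  0-simplices (7): [0], [1], [2], [3], [4], [5], [6]
  1-simplices (18): [0,1], [0,2], [0,3], [0,4], [0,5], [0,6], [1,2], [1,3], [1,5], [1,6], [2,3], [2,5], [2,6], [3,4], [3,5], [4,5], [4,6], [5,6]
  2-simplices (12): [0,1,5], [0,1,6], [0,2,3], [0,2,5], [0,3,4], [0,4,6], [1,2,3], [1,2,6], [1,3,5], [2,5,6], [3,4,5], [4,5,6]

Hence C_0 ≅ Z^7, C_1 ≅ Z^18, C_2 ≅ Z^12.

The boundary map ∂_1: C_1 → C_0 is given by ∂[p,q] = [q] − [p].
The resulting 7×18 matrix has rank 6, and its Smith normal form has invariant factors (1,1,1,1,1,1).

Boundary ∂_2: C_2 → C_1 maps a triangle to the signed sum of its edges. For instance
  ∂[3,4,5] = [4,5] − [3,5] + [3,4],
  ∂[0,1,6] = [1,6] − [0,6] + [0,1].
The resulting 18×12 matrix has rank 12, and its Smith normal form has invariant factors (1,1,1,1,1,1,1,1,1,1,1,2).

Reading off H_k = ker ∂_k / im ∂_{k+1}:

  H_0: rank C_0 − rank ∂_1 = 7 − 6 = 1, and the invariant factors of ∂_1 are all 1, so H_0 ≅ Z.
  H_1: rank ker ∂_1 − rank ∂_2 = (18 − 6) − 12 = 0, and ∂_2 has invariant factor 2 > 1, so H_1 ≅ Z/2.
  H_2: rank ker ∂_2 − rank ∂_3 = (12 − 12) − 0 = 0, and there is no ∂_3, so H_2 ≅ 0.

(K is a triangulation of the real projective plane RP^2.)

H_0 = Z,  H_1 = Z/2,  H_2 = 0.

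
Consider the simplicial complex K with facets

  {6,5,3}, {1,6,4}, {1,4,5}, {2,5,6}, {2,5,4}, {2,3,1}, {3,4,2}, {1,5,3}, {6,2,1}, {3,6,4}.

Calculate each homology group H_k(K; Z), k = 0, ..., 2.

H_0 ≅ Z,  H_1 ≅ Z_2,  H_2 = 0.

Fix the vertex order 1 < 2 < 3 < 4 < 5 < 6 and write every simplex with vertices in increasing order. Then dim K = 2 and the simplices of K are:

  0-simplices (6): [1], [2], [3], [4], [5], [6]
  1-simplices (15): [1,2], [1,3], [1,4], [1,5], [1,6], [2,3], [2,4], [2,5], [2,6], [3,4], [3,5], [3,6], [4,5], [4,6], [5,6]
  2-simplices (10): [1,2,3], [1,2,6], [1,3,5], [1,4,5], [1,4,6], [2,3,4], [2,4,5], [2,5,6], [3,4,6], [3,5,6]

Hence C_0 ≅ Z^6, C_1 ≅ Z^15, C_2 ≅ Z^10.

Boundary ∂_1: C_1 → C_0 is given by ∂[p,q] = [q] − [p]. For instance
  ∂[2,5] = [5] − [2].
The resulting 6×15 matrix has rank 5, and its Smith normal form has invariant factors (1,1,1,1,1).

∂_2: C_2 → C_1 acts by ∂[p,q,r] = [q,r] − [p,r] + [p,q]. For instance
  ∂[1,2,6] = [2,6] − [1,6] + [1,2],
  ∂[2,3,4] = [3,4] − [2,4] + [2,3].
The 15×10 boundary matrix has rank 10 and Smith normal form diag(1,1,1,1,1,1,1,1,1,2).

From H_k ≅ ker(∂_k) / im(∂_{k+1}) we obtain:

  H_0: rank C_0 − rank ∂_1 = 6 − 5 = 1, and the invariant factors of ∂_1 are all 1, so H_0 ≅ Z.
  H_1: rank ker ∂_1 − rank ∂_2 = (15 − 5) − 10 = 0, and ∂_2 has invariant factor 2 > 1, so H_1 ≅ Z_2.
  H_2: rank ker ∂_2 − rank ∂_3 = (10 − 10) − 0 = 0, and there is no ∂_3, so H_2 ≅ 0.

As a check, the Euler characteristic is 6 − 15 + 10 = 1, which agrees with 1 − 0 + 0 = 1.
(K is a triangulation of the real projective plane RP^2.)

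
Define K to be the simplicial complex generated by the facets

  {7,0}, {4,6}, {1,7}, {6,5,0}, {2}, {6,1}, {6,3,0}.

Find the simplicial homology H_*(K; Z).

Order the vertices as 0 < 1 < 2 < 3 < 4 < 5 < 6 < 7. Listing each simplex with vertices in this order, K has dimension 2 with simplices:

  0-simplices (8): [0], [1], [2], [3], [4], [5], [6], [7]
  1-simplices (9): [0,3], [0,5], [0,6], [0,7], [1,6], [1,7], [3,6], [4,6], [5,6]
  2-simplices (2): [0,3,6], [0,5,6]

giving chain groups C_0 ≅ Z^8, C_1 ≅ Z^9, C_2 ≅ Z^2.

The boundary map ∂_1: C_1 → C_0 maps an edge to its endpoints' difference, ∂[p,q] = q − p.
As a 8×9 matrix over Z this has rank 6, with invariant factors (1,1,1,1,1,1).

Boundary ∂_2: C_2 → C_1 sends each 2-simplex [p,q,r] to [q,r] − [p,r] + [p,q]. For instance
  ∂[0,3,6] = [3,6] − [0,6] + [0,3],
  ∂[0,5,6] = [5,6] − [0,6] + [0,5].
As a 9×2 matrix over Z this has rank 2, with invariant factors (1,1).

Computing H_k = (kernel of ∂_k) / (image of ∂_{k+1}):

  H_0: rank C_0 − rank ∂_1 = 8 − 6 = 2, and the invariant factors of ∂_1 are all 1, so H_0 ≅ Z^2.
  H_1: rank ker ∂_1 − rank ∂_2 = (9 − 6) − 2 = 1, and the invariant factors of ∂_2 are all 1, so H_1 ≅ Z.
  H_2: rank ker ∂_2 − rank ∂_3 = (2 − 2) − 0 = 0, and there is no ∂_3, so H_2 ≅ 0.

H_0 ≅ Z^2,  H_1 ≅ Z,  H_2 = 0.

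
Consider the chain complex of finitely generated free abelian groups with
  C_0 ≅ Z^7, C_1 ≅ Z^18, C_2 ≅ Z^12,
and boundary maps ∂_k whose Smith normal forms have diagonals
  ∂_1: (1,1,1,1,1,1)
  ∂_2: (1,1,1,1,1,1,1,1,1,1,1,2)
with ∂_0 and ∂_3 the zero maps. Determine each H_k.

H_0 ≅ Z,  H_1 ≅ Z/2,  H_2 = 0.

H_0: b_0 = 7 − 0 − 6 = 1; torsion from ∂_1 factors > 1: none. So H_0 ≅ Z.
H_1: b_1 = 18 − 6 − 12 = 0; torsion from ∂_2 factors > 1: [2]. So H_1 ≅ Z/2.
H_2: b_2 = 12 − 12 − 0 = 0; torsion from ∂_3 factors > 1: none. So H_2 ≅ 0.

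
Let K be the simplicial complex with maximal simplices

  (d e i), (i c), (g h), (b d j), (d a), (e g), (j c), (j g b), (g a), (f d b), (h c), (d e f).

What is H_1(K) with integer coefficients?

We work with the vertex ordering a < b < c < d < e < f < g < h < i < j. The simplices of K, each written with vertices in increasing order, are:

  0-simplices (10): a, b, c, d, e, f, g, h, i, j
  1-simplices (18): ad, ag, bd, bf, bg, bj, ch, ci, cj, de, df, di, dj, ef, eg, ei, gh, gj
  2-simplices (5): bdf, bdj, bgj, def, dei

Hence C_0 ≅ Z^10, C_1 ≅ Z^18, C_2 ≅ Z^5.

Boundary ∂_1: C_1 → C_0 sends each edge [p,q] (with p < q) to q − p. For instance
  ∂ch = h − c.
The 10×18 boundary matrix has rank 9 and Smith normal form diag(1,1,1,1,1,1,1,1,1).

The boundary map ∂_2: C_2 → C_1 maps a triangle to the signed sum of its edges. For instance
  ∂dei = ei − di + de,
  ∂bgj = gj − bj + bg.
This gives a 18×5 integer matrix of rank 5; reducing to Smith normal form yields diagonal entries (1,1,1,1,1).

Computing H_k = (kernel of ∂_k) / (image of ∂_{k+1}):

  H_1: rank ker ∂_1 − rank ∂_2 = (18 − 9) − 5 = 4, and the invariant factors of ∂_2 are all 1, so H_1 = Z^4.

H_1 = Z^4.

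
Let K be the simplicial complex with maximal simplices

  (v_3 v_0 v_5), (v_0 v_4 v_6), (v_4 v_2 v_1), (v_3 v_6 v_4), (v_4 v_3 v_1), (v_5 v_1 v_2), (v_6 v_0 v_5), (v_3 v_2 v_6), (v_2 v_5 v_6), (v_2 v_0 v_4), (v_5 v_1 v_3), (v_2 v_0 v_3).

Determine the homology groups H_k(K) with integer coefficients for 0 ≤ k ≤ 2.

H_0 ≅ Z,  H_1 ≅ Z/2,  H_2 = 0.

K has 7 vertices, 18 edges, 12 triangles.
rank ∂_0 = 0, rank ∂_1 = 6 ⇒ b_0 = 7 − 0 − 6 = 1; all invariant factors of ∂_1 are 1 so no torsion. So H_0 ≅ Z.
rank ∂_1 = 6, rank ∂_2 = 12 ⇒ b_1 = 18 − 6 − 12 = 0; ∂_2 has invariant factor(s) [2] giving torsion. So H_1 ≅ Z/2.
rank ∂_2 = 12, rank ∂_3 = 0 ⇒ b_2 = 12 − 12 − 0 = 0. So H_2 ≅ 0.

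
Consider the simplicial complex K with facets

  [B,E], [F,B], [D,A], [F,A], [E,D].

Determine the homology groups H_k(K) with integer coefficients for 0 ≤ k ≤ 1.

We work with the vertex ordering A < B < D < E < F. The simplices of K, each written with vertices in increasing order, are:

  0-simplices (5): A, B, D, E, F
  1-simplices (5): AD, AF, BE, BF, DE

so the chain groups are C_0 ≅ Z^5, C_1 ≅ Z^5.

∂_1: C_1 → C_0 is given by ∂[p,q] = [q] − [p]. For instance
  ∂DE = E − D.
The 5×5 boundary matrix has rank 4 and Smith normal form diag(1,1,1,1).

Computing H_k = (kernel of ∂_k) / (image of ∂_{k+1}):

  H_0: rank C_0 − rank ∂_1 = 5 − 4 = 1, and the invariant factors of ∂_1 are all 1, so H_0 = Z.
  H_1: rank ker ∂_1 − rank ∂_2 = (5 − 4) − 0 = 1, and there is no ∂_2, so H_1 = Z.

H_0 ≅ Z,  H_1 ≅ Z.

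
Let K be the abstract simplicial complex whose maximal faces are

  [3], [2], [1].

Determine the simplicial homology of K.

K has 3 vertices.
rank ∂_0 = 0, rank ∂_1 = 0 ⇒ b_0 = 3 − 0 − 0 = 3. So H_0 ≅ Z^3.

H_0 ≅ Z^3.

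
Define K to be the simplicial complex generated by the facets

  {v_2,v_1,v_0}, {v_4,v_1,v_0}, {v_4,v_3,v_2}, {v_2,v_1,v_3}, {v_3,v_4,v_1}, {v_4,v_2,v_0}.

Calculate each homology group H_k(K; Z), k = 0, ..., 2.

K has 5 vertices, 9 edges, 6 triangles.
rank ∂_0 = 0, rank ∂_1 = 4 ⇒ b_0 = 5 − 0 − 4 = 1; all invariant factors of ∂_1 are 1 so no torsion. So H_0 = Z.
rank ∂_1 = 4, rank ∂_2 = 5 ⇒ b_1 = 9 − 4 − 5 = 0; all invariant factors of ∂_2 are 1 so no torsion. So H_1 = 0.
rank ∂_2 = 5, rank ∂_3 = 0 ⇒ b_2 = 6 − 5 − 0 = 1. So H_2 = Z.

H_0 ≅ Z,  H_1 = 0,  H_2 ≅ Z.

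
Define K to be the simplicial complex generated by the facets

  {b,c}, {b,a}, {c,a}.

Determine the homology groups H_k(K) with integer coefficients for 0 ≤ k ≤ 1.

H_0 = Z,  H_1 = Z.

Fix the vertex order a < b < c and write every simplex with vertices in increasing order. Then dim K = 1 and the simplices of K are:

  0-simplices (3): a, b, c
  1-simplices (3): ab, ac, bc

so the chain groups are C_0 ≅ Z^3, C_1 ≅ Z^3.

The boundary map ∂_1: C_1 → C_0 sends each edge [p,q] (with p < q) to q − p. For instance
  ∂ac = c − a.
As a 3×3 matrix over Z this has rank 2, with invariant factors (1,1).

Computing H_k = (kernel of ∂_k) / (image of ∂_{k+1}):

  H_0: rank C_0 − rank ∂_1 = 3 − 2 = 1, and the invariant factors of ∂_1 are all 1, so H_0 = Z.
  H_1: rank ker ∂_1 − rank ∂_2 = (3 − 2) − 0 = 1, and there is no ∂_2, so H_1 = Z.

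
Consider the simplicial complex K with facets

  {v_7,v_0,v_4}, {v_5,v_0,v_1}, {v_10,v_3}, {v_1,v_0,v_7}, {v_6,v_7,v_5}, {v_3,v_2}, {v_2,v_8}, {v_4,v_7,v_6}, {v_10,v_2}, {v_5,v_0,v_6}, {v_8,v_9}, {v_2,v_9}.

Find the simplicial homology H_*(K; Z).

H_0 = Z^2,  H_1 = Z^3,  H_2 = 0.

Take the total order v_0 < v_1 < v_2 < v_3 < v_4 < v_5 < v_6 < v_7 < v_8 < v_9 < v_10 on the vertex set. Then K (dimension 2) consists of the simplices:

  0-simplices (11): [v_0], [v_1], [v_2], [v_3], [v_4], [v_5], [v_6], [v_7], [v_8], [v_9], [v_10]
  1-simplices (18): (18 of them)
  2-simplices (6): [v_0,v_1,v_5], [v_0,v_1,v_7], [v_0,v_4,v_7], [v_0,v_5,v_6], [v_4,v_6,v_7], [v_5,v_6,v_7]

so the chain groups are C_0 ≅ Z^11, C_1 ≅ Z^18, C_2 ≅ Z^6.

The boundary map ∂_1: C_1 → C_0 is given by ∂[p,q] = [q] − [p]. For instance
  ∂[v_2,v_3] = [v_3] − [v_2].
As a 11×18 matrix over Z this has rank 9, with invariant factors (1,1,1,1,1,1,1,1,1).

The boundary map ∂_2: C_2 → C_1 maps a triangle to the signed sum of its edges. For instance
  ∂[v_0,v_5,v_6] = [v_5,v_6] − [v_0,v_6] + [v_0,v_5],
  ∂[v_0,v_1,v_5] = [v_1,v_5] − [v_0,v_5] + [v_0,v_1].
This gives a 18×6 integer matrix of rank 6; reducing to Smith normal form yields diagonal entries (1,1,1,1,1,1).

Now H_k = ker ∂_k / im ∂_{k+1}, so:

  H_0: rank C_0 − rank ∂_1 = 11 − 9 = 2, and the invariant factors of ∂_1 are all 1, so H_0 = Z^2.
  H_1: rank ker ∂_1 − rank ∂_2 = (18 − 9) − 6 = 3, and the invariant factors of ∂_2 are all 1, so H_1 = Z^3.
  H_2: rank ker ∂_2 − rank ∂_3 = (6 − 6) − 0 = 0, and there is no ∂_3, so H_2 = 0.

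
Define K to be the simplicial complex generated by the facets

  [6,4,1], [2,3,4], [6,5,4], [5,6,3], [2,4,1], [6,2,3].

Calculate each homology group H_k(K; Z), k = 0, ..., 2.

Take the total order 1 < 2 < 3 < 4 < 5 < 6 on the vertex set. Then K (dimension 2) consists of the simplices:

  0-simplices (6): [1], [2], [3], [4], [5], [6]
  1-simplices (12): [1,2], [1,4], [1,6], [2,3], [2,4], [2,6], [3,4], [3,5], [3,6], [4,5], [4,6], [5,6]
  2-simplices (6): [1,2,4], [1,4,6], [2,3,4], [2,3,6], [3,5,6], [4,5,6]

giving chain groups C_0 ≅ Z^6, C_1 ≅ Z^12, C_2 ≅ Z^6.

∂_1: C_1 → C_0 maps an edge to its endpoints' difference, ∂[p,q] = q − p.
This gives a 6×12 integer matrix of rank 5; reducing to Smith normal form yields diagonal entries (1,1,1,1,1).

∂_2: C_2 → C_1 sends each 2-simplex [p,q,r] to [q,r] − [p,r] + [p,q]. For instance
  ∂[3,5,6] = [5,6] − [3,6] + [3,5],
  ∂[2,3,4] = [3,4] − [2,4] + [2,3].
As a 12×6 matrix over Z this has rank 6, with invariant factors (1,1,1,1,1,1).

From H_k ≅ ker(∂_k) / im(∂_{k+1}) we obtain:

  H_0: rank C_0 − rank ∂_1 = 6 − 5 = 1, and the invariant factors of ∂_1 are all 1, so H_0 ≅ Z.
  H_1: rank ker ∂_1 − rank ∂_2 = (12 − 5) − 6 = 1, and the invariant factors of ∂_2 are all 1, so H_1 ≅ Z.
  H_2: rank ker ∂_2 − rank ∂_3 = (6 − 6) − 0 = 0, and there is no ∂_3, so H_2 ≅ 0.

As a check, the Euler characteristic is 6 − 12 + 6 = 0, which agrees with 1 − 1 + 0 = 0.

H_0 = Z,  H_1 = Z,  H_2 = 0.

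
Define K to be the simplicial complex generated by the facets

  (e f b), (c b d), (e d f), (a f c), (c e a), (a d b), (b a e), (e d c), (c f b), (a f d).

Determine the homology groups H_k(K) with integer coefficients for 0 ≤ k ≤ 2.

Order the vertices as a < b < c < d < e < f. Listing each simplex with vertices in this order, K has dimension 2 with simplices:

  0-simplices (6): a, b, c, d, e, f
  1-simplices (15): ab, ac, ad, ae, af, bc, bd, be, bf, cd, ce, cf, de, df, ef
  2-simplices (10): abd, abe, ace, acf, adf, bcd, bcf, bef, cde, def

giving chain groups C_0 ≅ Z^6, C_1 ≅ Z^15, C_2 ≅ Z^10.

Boundary ∂_1: C_1 → C_0 is given by ∂[p,q] = [q] − [p]. For instance
  ∂ce = e − c.
The resulting 6×15 matrix has rank 5, and its Smith normal form has invariant factors (1,1,1,1,1).

Boundary ∂_2: C_2 → C_1 acts by ∂[p,q,r] = [q,r] − [p,r] + [p,q]. For instance
  ∂bef = ef − bf + be,
  ∂abd = bd − ad + ab.
As a 15×10 matrix over Z this has rank 10, with invariant factors (1,1,1,1,1,1,1,1,1,2).

From H_k ≅ ker(∂_k) / im(∂_{k+1}) we obtain:

  H_0: rank C_0 − rank ∂_1 = 6 − 5 = 1, and the invariant factors of ∂_1 are all 1, so H_0 ≅ Z.
  H_1: rank ker ∂_1 − rank ∂_2 = (15 − 5) − 10 = 0, and ∂_2 has invariant factor 2 > 1, so H_1 ≅ Z/2.
  H_2: rank ker ∂_2 − rank ∂_3 = (10 − 10) − 0 = 0, and there is no ∂_3, so H_2 ≅ 0.

(K is a triangulation of the real projective plane RP^2.)

H_0 = Z,  H_1 = Z/2,  H_2 = 0.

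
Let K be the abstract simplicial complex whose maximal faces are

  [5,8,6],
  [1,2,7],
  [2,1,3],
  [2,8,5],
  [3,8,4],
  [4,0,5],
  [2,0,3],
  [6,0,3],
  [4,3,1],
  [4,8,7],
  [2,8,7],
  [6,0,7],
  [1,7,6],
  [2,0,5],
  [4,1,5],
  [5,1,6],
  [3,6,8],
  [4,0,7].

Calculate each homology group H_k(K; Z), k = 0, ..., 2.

We work with the vertex ordering 0 < 1 < 2 < 3 < 4 < 5 < 6 < 7 < 8. The simplices of K, each written with vertices in increasing order, are:

  0-simplices (9): [0], [1], [2], [3], [4], [5], [6], [7], [8]
  1-simplices (27): (27 of them)
  2-simplices (18): [0,2,3], [0,2,5], [0,3,6], [0,4,5], [0,4,7], [0,6,7], [1,2,3], [1,2,7], [1,3,4], [1,4,5], [1,5,6], [1,6,7], [2,5,8], [2,7,8], [3,4,8], [3,6,8], [4,7,8], [5,6,8]

Hence C_0 ≅ Z^9, C_1 ≅ Z^27, C_2 ≅ Z^18.

The boundary map ∂_1: C_1 → C_0 sends each edge [p,q] (with p < q) to q − p. For instance
  ∂[3,8] = [8] − [3].
As a 9×27 matrix over Z this has rank 8, with invariant factors (1,1,1,1,1,1,1,1).

Boundary ∂_2: C_2 → C_1 acts by ∂[p,q,r] = [q,r] − [p,r] + [p,q]. For instance
  ∂[2,5,8] = [5,8] − [2,8] + [2,5],
  ∂[5,6,8] = [6,8] − [5,8] + [5,6].
The resulting 27×18 matrix has rank 17, and its Smith normal form has invariant factors (1,1,1,1,1,1,1,1,1,1,1,1,1,1,1,1,1).

Computing H_k = (kernel of ∂_k) / (image of ∂_{k+1}):

  H_0: rank C_0 − rank ∂_1 = 9 − 8 = 1, and the invariant factors of ∂_1 are all 1, so H_0 = Z.
  H_1: rank ker ∂_1 − rank ∂_2 = (27 − 8) − 17 = 2, and the invariant factors of ∂_2 are all 1, so H_1 = Z^2.
  H_2: rank ker ∂_2 − rank ∂_3 = (18 − 17) − 0 = 1, and there is no ∂_3, so H_2 = Z.

(K is a triangulation of the torus T^2.)

H_0 ≅ Z,  H_1 ≅ Z^2,  H_2 ≅ Z.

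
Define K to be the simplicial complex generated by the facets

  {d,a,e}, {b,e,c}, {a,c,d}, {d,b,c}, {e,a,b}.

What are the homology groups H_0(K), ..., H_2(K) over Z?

We work with the vertex ordering a < b < c < d < e. The simplices of K, each written with vertices in increasing order, are:

  0-simplices (5): a, b, c, d, e
  1-simplices (10): ab, ac, ad, ae, bc, bd, be, cd, ce, de
  2-simplices (5): abe, acd, ade, bcd, bce

so the chain groups are C_0 ≅ Z^5, C_1 ≅ Z^10, C_2 ≅ Z^5.

The boundary map ∂_1: C_1 → C_0 maps an edge to its endpoints' difference, ∂[p,q] = q − p.
As a 5×10 matrix over Z this has rank 4, with invariant factors (1,1,1,1).

The boundary map ∂_2: C_2 → C_1 sends each 2-simplex [p,q,r] to [q,r] − [p,r] + [p,q]. For instance
  ∂abe = be − ae + ab,
  ∂acd = cd − ad + ac.
The resulting 10×5 matrix has rank 5, and its Smith normal form has invariant factors (1,1,1,1,1).

Computing H_k = (kernel of ∂_k) / (image of ∂_{k+1}):

  H_0: rank C_0 − rank ∂_1 = 5 − 4 = 1, and the invariant factors of ∂_1 are all 1, so H_0 ≅ Z.
  H_1: rank ker ∂_1 − rank ∂_2 = (10 − 4) − 5 = 1, and the invariant factors of ∂_2 are all 1, so H_1 ≅ Z.
  H_2: rank ker ∂_2 − rank ∂_3 = (5 − 5) − 0 = 0, and there is no ∂_3, so H_2 ≅ 0.

As a check, the Euler characteristic is 5 − 10 + 5 = 0, which agrees with 1 − 1 + 0 = 0.

H_0 ≅ Z,  H_1 ≅ Z,  H_2 = 0.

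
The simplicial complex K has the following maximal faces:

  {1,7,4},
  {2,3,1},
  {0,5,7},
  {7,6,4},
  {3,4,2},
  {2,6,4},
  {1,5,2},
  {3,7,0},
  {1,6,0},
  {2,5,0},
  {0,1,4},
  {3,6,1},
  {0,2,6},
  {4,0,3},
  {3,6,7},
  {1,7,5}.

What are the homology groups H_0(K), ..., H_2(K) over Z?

K has 8 vertices, 24 edges, 16 triangles.
rank ∂_0 = 0, rank ∂_1 = 7 ⇒ b_0 = 8 − 0 − 7 = 1; all invariant factors of ∂_1 are 1 so no torsion. So H_0 = Z.
rank ∂_1 = 7, rank ∂_2 = 15 ⇒ b_1 = 24 − 7 − 15 = 2; all invariant factors of ∂_2 are 1 so no torsion. So H_1 = Z^2.
rank ∂_2 = 15, rank ∂_3 = 0 ⇒ b_2 = 16 − 15 − 0 = 1. So H_2 = Z.

H_0 ≅ Z,  H_1 ≅ Z^2,  H_2 ≅ Z.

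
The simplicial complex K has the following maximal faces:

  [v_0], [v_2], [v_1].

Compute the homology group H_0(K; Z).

We work with the vertex ordering v_0 < v_1 < v_2. The simplices of K, each written with vertices in increasing order, are:

  0-simplices (3): [v_0], [v_1], [v_2]

Hence C_0 ≅ Z^3.

From H_k ≅ ker(∂_k) / im(∂_{k+1}) we obtain:

  H_0: rank C_0 − rank ∂_1 = 3 − 0 = 3, and there is no ∂_1, so H_0 ≅ Z^3.

(K is a triangulation of a set of 3 points.)

H_0 = Z^3.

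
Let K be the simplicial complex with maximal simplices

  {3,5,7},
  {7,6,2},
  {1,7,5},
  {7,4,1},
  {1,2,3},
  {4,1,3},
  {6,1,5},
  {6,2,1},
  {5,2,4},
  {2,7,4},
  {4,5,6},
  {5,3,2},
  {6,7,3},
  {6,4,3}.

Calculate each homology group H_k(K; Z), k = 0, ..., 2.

H_0 = Z,  H_1 = Z^2,  H_2 = Z.

We work with the vertex ordering 1 < 2 < 3 < 4 < 5 < 6 < 7. The simplices of K, each written with vertices in increasing order, are:

  0-simplices (7): [1], [2], [3], [4], [5], [6], [7]
  1-simplices (21): [1,2], [1,3], [1,4], [1,5], [1,6], [1,7], [2,3], [2,4], [2,5], [2,6], [2,7], [3,4], [3,5], [3,6], [3,7], [4,5], [4,6], [4,7], [5,6], [5,7], [6,7]
  2-simplices (14): [1,2,3], [1,2,6], [1,3,4], [1,4,7], [1,5,6], [1,5,7], [2,3,5], [2,4,5], [2,4,7], [2,6,7], [3,4,6], [3,5,7], [3,6,7], [4,5,6]

giving chain groups C_0 ≅ Z^7, C_1 ≅ Z^21, C_2 ≅ Z^14.

Boundary ∂_1: C_1 → C_0 maps an edge to its endpoints' difference, ∂[p,q] = q − p. For instance
  ∂[6,7] = [7] − [6].
The resulting 7×21 matrix has rank 6, and its Smith normal form has invariant factors (1,1,1,1,1,1).

Boundary ∂_2: C_2 → C_1 maps a triangle to the signed sum of its edges. For instance
  ∂[2,4,7] = [4,7] − [2,7] + [2,4],
  ∂[1,3,4] = [3,4] − [1,4] + [1,3].
This gives a 21×14 integer matrix of rank 13; reducing to Smith normal form yields diagonal entries (1,1,1,1,1,1,1,1,1,1,1,1,1).

From H_k ≅ ker(∂_k) / im(∂_{k+1}) we obtain:

  H_0: rank C_0 − rank ∂_1 = 7 − 6 = 1, and the invariant factors of ∂_1 are all 1, so H_0 ≅ Z.
  H_1: rank ker ∂_1 − rank ∂_2 = (21 − 6) − 13 = 2, and the invariant factors of ∂_2 are all 1, so H_1 ≅ Z^2.
  H_2: rank ker ∂_2 − rank ∂_3 = (14 − 13) − 0 = 1, and there is no ∂_3, so H_2 ≅ Z.

(K is a triangulation of the torus T^2.)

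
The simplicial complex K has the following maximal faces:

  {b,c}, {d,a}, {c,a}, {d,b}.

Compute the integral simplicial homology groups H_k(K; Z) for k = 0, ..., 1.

Order the vertices as a < b < c < d. Listing each simplex with vertices in this order, K has dimension 1 with simplices:

  0-simplices (4): a, b, c, d
  1-simplices (4): ac, ad, bc, bd

giving chain groups C_0 ≅ Z^4, C_1 ≅ Z^4.

Boundary ∂_1: C_1 → C_0 sends each edge [p,q] (with p < q) to q − p. For instance
  ∂ac = c − a.
The resulting 4×4 matrix has rank 3, and its Smith normal form has invariant factors (1,1,1).

From H_k ≅ ker(∂_k) / im(∂_{k+1}) we obtain:

  H_0: rank C_0 − rank ∂_1 = 4 − 3 = 1, and the invariant factors of ∂_1 are all 1, so H_0 ≅ Z.
  H_1: rank ker ∂_1 − rank ∂_2 = (4 − 3) − 0 = 1, and there is no ∂_2, so H_1 ≅ Z.

As a check, the Euler characteristic is 4 − 4 = 0, which agrees with 1 − 1 = 0.

H_0 = Z,  H_1 = Z.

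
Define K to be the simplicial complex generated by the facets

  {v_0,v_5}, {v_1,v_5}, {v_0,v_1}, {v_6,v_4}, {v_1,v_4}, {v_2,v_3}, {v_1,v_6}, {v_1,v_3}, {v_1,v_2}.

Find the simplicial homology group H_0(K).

H_0 ≅ Z.

Fix the vertex order v_0 < v_1 < v_2 < v_3 < v_4 < v_5 < v_6 and write every simplex with vertices in increasing order. Then dim K = 1 and the simplices of K are:

  0-simplices (7): [v_0], [v_1], [v_2], [v_3], [v_4], [v_5], [v_6]
  1-simplices (9): [v_0,v_1], [v_0,v_5], [v_1,v_2], [v_1,v_3], [v_1,v_4], [v_1,v_5], [v_1,v_6], [v_2,v_3], [v_4,v_6]

so the chain groups are C_0 ≅ Z^7, C_1 ≅ Z^9.

Boundary ∂_1: C_1 → C_0 sends each edge [p,q] (with p < q) to q − p. For instance
  ∂[v_1,v_5] = [v_5] − [v_1].
The 7×9 boundary matrix has rank 6 and Smith normal form diag(1,1,1,1,1,1).

Reading off H_k = ker ∂_k / im ∂_{k+1}:

  H_0: rank C_0 − rank ∂_1 = 7 − 6 = 1, and the invariant factors of ∂_1 are all 1, so H_0 ≅ Z.

(K is a triangulation of a wedge of 3 circles.)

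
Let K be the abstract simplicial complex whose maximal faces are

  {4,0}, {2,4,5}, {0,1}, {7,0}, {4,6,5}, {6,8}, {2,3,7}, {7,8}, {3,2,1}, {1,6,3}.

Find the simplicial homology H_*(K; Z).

Fix the vertex order 0 < 1 < 2 < 3 < 4 < 5 < 6 < 7 < 8 and write every simplex with vertices in increasing order. Then dim K = 2 and the simplices of K are:

  0-simplices (9): [0], [1], [2], [3], [4], [5], [6], [7], [8]
  1-simplices (17): [0,1], [0,4], [0,7], [1,2], [1,3], [1,6], [2,3], [2,4], [2,5], [2,7], [3,6], [3,7], [4,5], [4,6], [5,6], [6,8], [7,8]
  2-simplices (5): [1,2,3], [1,3,6], [2,3,7], [2,4,5], [4,5,6]

so the chain groups are C_0 ≅ Z^9, C_1 ≅ Z^17, C_2 ≅ Z^5.

Boundary ∂_1: C_1 → C_0 is given by ∂[p,q] = [q] − [p].
This gives a 9×17 integer matrix of rank 8; reducing to Smith normal form yields diagonal entries (1,1,1,1,1,1,1,1).

The boundary map ∂_2: C_2 → C_1 sends each 2-simplex [p,q,r] to [q,r] − [p,r] + [p,q]. For instance
  ∂[4,5,6] = [5,6] − [4,6] + [4,5],
  ∂[1,2,3] = [2,3] − [1,3] + [1,2].
This gives a 17×5 integer matrix of rank 5; reducing to Smith normal form yields diagonal entries (1,1,1,1,1).

Now H_k = ker ∂_k / im ∂_{k+1}, so:

  H_0: rank C_0 − rank ∂_1 = 9 − 8 = 1, and the invariant factors of ∂_1 are all 1, so H_0 ≅ Z.
  H_1: rank ker ∂_1 − rank ∂_2 = (17 − 8) − 5 = 4, and the invariant factors of ∂_2 are all 1, so H_1 ≅ Z^4.
  H_2: rank ker ∂_2 − rank ∂_3 = (5 − 5) − 0 = 0, and there is no ∂_3, so H_2 ≅ 0.

H_0 ≅ Z,  H_1 ≅ Z^4,  H_2 = 0.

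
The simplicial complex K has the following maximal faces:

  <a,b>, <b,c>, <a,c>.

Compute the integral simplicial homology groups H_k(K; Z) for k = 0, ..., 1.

We work with the vertex ordering a < b < c. The simplices of K, each written with vertices in increasing order, are:

  0-simplices (3): a, b, c
  1-simplices (3): ab, ac, bc

so the chain groups are C_0 ≅ Z^3, C_1 ≅ Z^3.

Boundary ∂_1: C_1 → C_0 is given by ∂[p,q] = [q] − [p]. For instance
  ∂ab = b − a.
This gives a 3×3 integer matrix of rank 2; reducing to Smith normal form yields diagonal entries (1,1).

Now H_k = ker ∂_k / im ∂_{k+1}, so:

  H_0: rank C_0 − rank ∂_1 = 3 − 2 = 1, and the invariant factors of ∂_1 are all 1, so H_0 = Z.
  H_1: rank ker ∂_1 − rank ∂_2 = (3 − 2) − 0 = 1, and there is no ∂_2, so H_1 = Z.

As a check, the Euler characteristic is 3 − 3 = 0, which agrees with 1 − 1 = 0.

H_0 = Z,  H_1 = Z.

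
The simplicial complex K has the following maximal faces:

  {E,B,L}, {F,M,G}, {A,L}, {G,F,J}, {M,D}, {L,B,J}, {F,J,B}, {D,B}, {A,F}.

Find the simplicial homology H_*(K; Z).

K has 9 vertices, 15 edges, 5 triangles.
rank ∂_0 = 0, rank ∂_1 = 8 ⇒ b_0 = 9 − 0 − 8 = 1; all invariant factors of ∂_1 are 1 so no torsion. So H_0 = Z.
rank ∂_1 = 8, rank ∂_2 = 5 ⇒ b_1 = 15 − 8 − 5 = 2; all invariant factors of ∂_2 are 1 so no torsion. So H_1 = Z^2.
rank ∂_2 = 5, rank ∂_3 = 0 ⇒ b_2 = 5 − 5 − 0 = 0. So H_2 = 0.

H_0 ≅ Z,  H_1 ≅ Z^2,  H_2 = 0.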